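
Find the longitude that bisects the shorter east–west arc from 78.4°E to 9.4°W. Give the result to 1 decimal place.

34.5°E

Signed shortest Δλ from +78.4° to -9.4° is -87.8°.
Midpoint longitude = +78.4° + (-87.8°)/2 = +78.4° − 43.9° = +34.5°.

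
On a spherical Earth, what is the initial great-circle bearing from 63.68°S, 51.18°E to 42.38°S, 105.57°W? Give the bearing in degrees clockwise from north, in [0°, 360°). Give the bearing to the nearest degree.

Δλ = -105.57 − 51.18 = -156.75°.
θ = atan2( sin Δλ · cos φ₂ , cos φ₁ · sin φ₂ − sin φ₁ · cos φ₂ · cos Δλ )
  = atan2(-0.29159, -0.90720) = -162.182° → normalised to [0°, 360°): 197.818°.

198°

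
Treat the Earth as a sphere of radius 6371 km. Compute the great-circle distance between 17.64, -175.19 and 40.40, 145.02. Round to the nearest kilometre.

4565 km

Δλ = 145.02 − -175.19 = 320.21°; wrapped into (−180°, 180°]: -39.79°.
Δφ = 40.40 − 17.64 = 22.76°.
a = sin²(Δφ/2) + cos φ₁ · cos φ₂ · sin²(Δλ/2) = 0.122975.
c = 2·atan2(√a, √(1−a)) = 0.71659 rad → d = 6371·c ≈ 4565.39 km.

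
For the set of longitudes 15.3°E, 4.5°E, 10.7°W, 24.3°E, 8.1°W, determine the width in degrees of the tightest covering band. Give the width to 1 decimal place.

Sort the longitudes: -10.7°, -8.1°, +4.5°, +15.3°, +24.3°.
Eastward gaps between consecutive values (wrapping around): 2.6°, 12.6°, 10.8°, 9.0°, 325.0°.
Largest gap = 325.0° ⇒ minimal covering band is its complement: 360° − 325.0° = 35.0°.
Band runs from -10.7° eastward to +24.3°.

35.0°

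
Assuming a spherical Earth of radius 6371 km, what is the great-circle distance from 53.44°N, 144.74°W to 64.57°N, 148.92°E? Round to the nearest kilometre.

3792 km

Δλ = 148.92 − -144.74 = 293.66°; wrapped into (−180°, 180°]: -66.34°.
Δφ = 64.57 − 53.44 = 11.13°.
a = sin²(Δφ/2) + cos φ₁ · cos φ₂ · sin²(Δλ/2) = 0.085972.
c = 2·atan2(√a, √(1−a)) = 0.59516 rad → d = 6371·c ≈ 3791.79 km.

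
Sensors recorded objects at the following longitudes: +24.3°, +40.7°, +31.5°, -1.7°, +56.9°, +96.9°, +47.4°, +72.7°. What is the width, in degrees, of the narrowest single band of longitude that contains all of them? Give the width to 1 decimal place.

98.6°

Sort the longitudes: -1.7°, +24.3°, +31.5°, +40.7°, +47.4°, +56.9°, +72.7°, +96.9°.
Eastward gaps between consecutive values (wrapping around): 26.0°, 7.2°, 9.2°, 6.7°, 9.5°, 15.8°, 24.2°, 261.4°.
Largest gap = 261.4° ⇒ minimal covering band is its complement: 360° − 261.4° = 98.6°.
Band runs from -1.7° eastward to +96.9°.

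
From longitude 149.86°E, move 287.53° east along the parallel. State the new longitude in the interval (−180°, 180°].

77.39°E

Start at +149.86°; shift +287.53° → +437.39°.
+437.39° lies outside (−180°, 180°]; subtract 360° → +77.39°.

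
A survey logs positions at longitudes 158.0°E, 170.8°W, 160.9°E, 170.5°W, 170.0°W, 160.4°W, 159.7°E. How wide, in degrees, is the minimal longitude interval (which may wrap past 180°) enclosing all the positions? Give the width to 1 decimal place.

Sort the longitudes: -170.8°, -170.5°, -170.0°, -160.4°, +158.0°, +159.7°, +160.9°.
Eastward gaps between consecutive values (wrapping around): 0.3°, 0.5°, 9.6°, 318.4°, 1.7°, 1.2°, 28.3°.
Largest gap = 318.4° ⇒ minimal covering band is its complement: 360° − 318.4° = 41.6°.
Band runs from +158.0° eastward to -160.4°, crossing the antimeridian.

41.6°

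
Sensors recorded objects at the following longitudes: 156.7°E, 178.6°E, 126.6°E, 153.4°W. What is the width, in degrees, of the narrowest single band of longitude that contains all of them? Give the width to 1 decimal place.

Sort the longitudes: -153.4°, +126.6°, +156.7°, +178.6°.
Eastward gaps between consecutive values (wrapping around): 280.0°, 30.1°, 21.9°, 28.0°.
Largest gap = 280.0° ⇒ minimal covering band is its complement: 360° − 280.0° = 80.0°.
Band runs from +126.6° eastward to -153.4°, crossing the antimeridian.

80.0°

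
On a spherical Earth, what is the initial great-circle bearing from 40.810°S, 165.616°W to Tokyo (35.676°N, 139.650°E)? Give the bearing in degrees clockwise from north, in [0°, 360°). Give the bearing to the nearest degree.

Δλ = 139.650 − -165.616 = 305.266°; wrapped into (−180°, 180°]: -54.734°.
θ = atan2( sin Δλ · cos φ₂ , cos φ₁ · sin φ₂ − sin φ₁ · cos φ₂ · cos Δλ )
  = atan2(-0.66325, 0.74794) = -41.566° → normalised to [0°, 360°): 318.434°.

318°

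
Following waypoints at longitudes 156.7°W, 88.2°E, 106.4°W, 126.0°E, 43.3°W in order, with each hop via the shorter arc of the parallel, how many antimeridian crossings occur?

Leg 1: -156.7° → +88.2°, shortest Δλ = -115.1° (west) — crosses 180°.
Leg 2: +88.2° → -106.4°, shortest Δλ = 165.4° (east) — crosses 180°.
Leg 3: -106.4° → +126.0°, shortest Δλ = -127.6° (west) — crosses 180°.
Leg 4: +126.0° → -43.3°, shortest Δλ = -169.3° (west) — does not cross 180°.
Total crossings: 3.

3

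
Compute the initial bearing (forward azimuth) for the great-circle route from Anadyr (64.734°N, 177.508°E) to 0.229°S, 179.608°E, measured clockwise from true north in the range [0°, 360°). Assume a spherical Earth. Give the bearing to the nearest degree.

Δλ = 179.608 − 177.508 = 2.100°.
θ = atan2( sin Δλ · cos φ₂ , cos φ₁ · sin φ₂ − sin φ₁ · cos φ₂ · cos Δλ )
  = atan2(0.03664, -0.90543) = 177.682° → normalised to [0°, 360°): 177.682°.

178°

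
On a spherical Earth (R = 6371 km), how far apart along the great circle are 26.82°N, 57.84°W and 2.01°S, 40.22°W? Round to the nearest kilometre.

Δλ = -40.22 − -57.84 = 17.62°.
Δφ = -2.01 − 26.82 = -28.83°.
a = sin²(Δφ/2) + cos φ₁ · cos φ₂ · sin²(Δλ/2) = 0.082894.
c = 2·atan2(√a, √(1−a)) = 0.58409 rad → d = 6371·c ≈ 3721.26 km.

3721 km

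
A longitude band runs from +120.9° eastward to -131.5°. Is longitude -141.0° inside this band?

Yes

Band width going east from +120.9° to -131.5°: ((-131.5 − 120.9) mod 360) = 107.6°.
Offset of -141.0° east of the west edge: ((-141.0 − 120.9) mod 360) = 98.1°.
98.1° ≤ 107.6° ⇒ inside.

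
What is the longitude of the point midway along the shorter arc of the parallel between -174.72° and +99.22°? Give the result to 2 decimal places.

Signed shortest Δλ from -174.72° to +99.22° is -86.06°.
Midpoint longitude = -174.72° + (-86.06°)/2 = -174.72° − 43.03° = -217.75°.
Normalise into (−180°, 180°]: +142.25°.
(The naïve average (-174.72 + +99.22)/2 = -37.75° is on the wrong side of the globe.)

+142.25°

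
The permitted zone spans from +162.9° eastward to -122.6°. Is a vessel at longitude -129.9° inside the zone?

Band width going east from +162.9° to -122.6°: ((-122.6 − 162.9) mod 360) = 74.5°.
Offset of -129.9° east of the west edge: ((-129.9 − 162.9) mod 360) = 67.2°.
67.2° ≤ 74.5° ⇒ inside.

Yes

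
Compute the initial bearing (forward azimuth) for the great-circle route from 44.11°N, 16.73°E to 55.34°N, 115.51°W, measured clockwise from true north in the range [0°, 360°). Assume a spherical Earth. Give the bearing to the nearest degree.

Δλ = -115.51 − 16.73 = -132.24°.
θ = atan2( sin Δλ · cos φ₂ , cos φ₁ · sin φ₂ − sin φ₁ · cos φ₂ · cos Δλ )
  = atan2(-0.42103, 0.85669) = -26.173° → normalised to [0°, 360°): 333.827°.

334°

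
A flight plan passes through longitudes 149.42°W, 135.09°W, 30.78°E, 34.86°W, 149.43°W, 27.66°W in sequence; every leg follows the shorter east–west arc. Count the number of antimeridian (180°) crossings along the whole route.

0

Leg 1: -149.42° → -135.09°, shortest Δλ = 14.33° (east) — does not cross 180°.
Leg 2: -135.09° → +30.78°, shortest Δλ = 165.87° (east) — does not cross 180°.
Leg 3: +30.78° → -34.86°, shortest Δλ = -65.64° (west) — does not cross 180°.
Leg 4: -34.86° → -149.43°, shortest Δλ = -114.57° (west) — does not cross 180°.
Leg 5: -149.43° → -27.66°, shortest Δλ = 121.77° (east) — does not cross 180°.
Total crossings: 0.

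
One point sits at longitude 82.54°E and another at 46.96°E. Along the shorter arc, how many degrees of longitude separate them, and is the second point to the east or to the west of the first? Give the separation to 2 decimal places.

Raw difference: 46.96 − 82.54 = -35.58°.
Normalise into (−180°, 180°]: -35.58° stays -35.58°.
Negative ⇒ the second point lies to the west; separation 35.58°.

35.58° west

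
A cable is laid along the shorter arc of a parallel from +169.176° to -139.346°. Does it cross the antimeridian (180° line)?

Naïve |-139.346 − 169.176| = 308.522° > 180°, so the shorter arc goes the other way round — across 180°.
Signed shortest Δλ = ((-139.346 − 169.176 + 180) mod 360) − 180 = 51.478°.
Going east by 51.478° from +169.176° passes through 180° before reaching -139.346°.

Yes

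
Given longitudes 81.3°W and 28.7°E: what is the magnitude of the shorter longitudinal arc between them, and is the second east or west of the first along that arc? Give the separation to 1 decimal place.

110.0° east

Raw difference: 28.7 − -81.3 = 110.0°.
Normalise into (−180°, 180°]: 110.0° stays 110.0°.
Positive ⇒ the second point lies to the east; separation 110.0°.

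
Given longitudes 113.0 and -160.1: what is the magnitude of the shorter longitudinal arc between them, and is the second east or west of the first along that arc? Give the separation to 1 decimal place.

Raw difference: -160.1 − 113.0 = -273.1°.
Normalise into (−180°, 180°]: -273.1° + 360° = 86.9°.
Positive ⇒ the second point lies to the east; separation 86.9°.

86.9° east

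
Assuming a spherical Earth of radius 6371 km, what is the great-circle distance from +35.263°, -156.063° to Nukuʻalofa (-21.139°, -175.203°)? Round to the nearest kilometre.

6589 km

Δλ = -175.203 − -156.063 = -19.140°.
Δφ = -21.139 − 35.263 = -56.402°.
a = sin²(Δφ/2) + cos φ₁ · cos φ₂ · sin²(Δλ/2) = 0.244368.
c = 2·atan2(√a, √(1−a)) = 1.03414 rad → d = 6371·c ≈ 6588.52 km.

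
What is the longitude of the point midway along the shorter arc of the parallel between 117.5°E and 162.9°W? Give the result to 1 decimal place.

157.3°E

Signed shortest Δλ from +117.5° to -162.9° is +79.6°.
Midpoint longitude = +117.5° + (+79.6°)/2 = +117.5° + 39.8° = +157.3°.
(The naïve average (+117.5 + -162.9)/2 = -22.7° is on the wrong side of the globe.)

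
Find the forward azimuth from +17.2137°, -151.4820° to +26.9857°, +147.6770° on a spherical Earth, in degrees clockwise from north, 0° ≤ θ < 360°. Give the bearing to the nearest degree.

Δλ = 147.6770 − -151.4820 = 299.1590°; wrapped into (−180°, 180°]: -60.8410°.
θ = atan2( sin Δλ · cos φ₂ , cos φ₁ · sin φ₂ − sin φ₁ · cos φ₂ · cos Δλ )
  = atan2(-0.77819, 0.30495) = -68.601° → normalised to [0°, 360°): 291.399°.

291°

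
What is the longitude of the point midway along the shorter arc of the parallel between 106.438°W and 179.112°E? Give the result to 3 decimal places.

Signed shortest Δλ from -106.438° to +179.112° is -74.450°.
Midpoint longitude = -106.438° + (-74.450°)/2 = -106.438° − 37.225° = -143.663°.
(The naïve average (-106.438 + +179.112)/2 = 36.337° is on the wrong side of the globe.)

143.663°W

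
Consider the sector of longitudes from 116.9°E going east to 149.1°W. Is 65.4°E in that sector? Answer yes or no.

Band width going east from +116.9° to -149.1°: ((-149.1 − 116.9) mod 360) = 94.0°.
Offset of +65.4° east of the west edge: ((65.4 − 116.9) mod 360) = 308.5°.
308.5° > 94.0° ⇒ outside.

No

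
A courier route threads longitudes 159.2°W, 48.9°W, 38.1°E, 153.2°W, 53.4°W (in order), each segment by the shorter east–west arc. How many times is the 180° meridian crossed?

Leg 1: -159.2° → -48.9°, shortest Δλ = 110.3° (east) — does not cross 180°.
Leg 2: -48.9° → +38.1°, shortest Δλ = 87.0° (east) — does not cross 180°.
Leg 3: +38.1° → -153.2°, shortest Δλ = 168.7° (east) — crosses 180°.
Leg 4: -153.2° → -53.4°, shortest Δλ = 99.8° (east) — does not cross 180°.
Total crossings: 1.

1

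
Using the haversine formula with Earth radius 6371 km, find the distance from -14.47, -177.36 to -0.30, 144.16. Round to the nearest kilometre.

4514 km

Δλ = 144.16 − -177.36 = 321.52°; wrapped into (−180°, 180°]: -38.48°.
Δφ = -0.30 − -14.47 = 14.17°.
a = sin²(Δφ/2) + cos φ₁ · cos φ₂ · sin²(Δλ/2) = 0.120354.
c = 2·atan2(√a, √(1−a)) = 0.70857 rad → d = 6371·c ≈ 4514.32 km.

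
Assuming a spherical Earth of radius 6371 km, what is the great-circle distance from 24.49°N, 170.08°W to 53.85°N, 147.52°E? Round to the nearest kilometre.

Δλ = 147.52 − -170.08 = 317.60°; wrapped into (−180°, 180°]: -42.40°.
Δφ = 53.85 − 24.49 = 29.36°.
a = sin²(Δφ/2) + cos φ₁ · cos φ₂ · sin²(Δλ/2) = 0.134424.
c = 2·atan2(√a, √(1−a)) = 0.75079 rad → d = 6371·c ≈ 4783.27 km.

4783 km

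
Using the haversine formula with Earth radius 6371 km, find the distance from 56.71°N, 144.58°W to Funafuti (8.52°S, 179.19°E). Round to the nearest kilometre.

7972 km

Δλ = 179.19 − -144.58 = 323.77°; wrapped into (−180°, 180°]: -36.23°.
Δφ = -8.52 − 56.71 = -65.23°.
a = sin²(Δφ/2) + cos φ₁ · cos φ₂ · sin²(Δλ/2) = 0.342988.
c = 2·atan2(√a, √(1−a)) = 1.25137 rad → d = 6371·c ≈ 7972.47 km.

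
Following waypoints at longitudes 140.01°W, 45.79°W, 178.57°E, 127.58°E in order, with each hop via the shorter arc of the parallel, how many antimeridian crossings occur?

1

Leg 1: -140.01° → -45.79°, shortest Δλ = 94.22° (east) — does not cross 180°.
Leg 2: -45.79° → +178.57°, shortest Δλ = -135.64° (west) — crosses 180°.
Leg 3: +178.57° → +127.58°, shortest Δλ = -50.99° (west) — does not cross 180°.
Total crossings: 1.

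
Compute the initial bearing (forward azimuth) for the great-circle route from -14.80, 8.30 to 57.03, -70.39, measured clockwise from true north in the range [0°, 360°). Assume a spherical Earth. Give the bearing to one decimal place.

Δλ = -70.39 − 8.30 = -78.69°.
θ = atan2( sin Δλ · cos φ₂ , cos φ₁ · sin φ₂ − sin φ₁ · cos φ₂ · cos Δλ )
  = atan2(-0.53363, 0.83838) = -32.477° → normalised to [0°, 360°): 327.523°.

327.5°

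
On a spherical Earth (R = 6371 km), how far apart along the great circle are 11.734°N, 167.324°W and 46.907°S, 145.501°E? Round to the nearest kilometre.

Δλ = 145.501 − -167.324 = 312.825°; wrapped into (−180°, 180°]: -47.175°.
Δφ = -46.907 − 11.734 = -58.641°.
a = sin²(Δφ/2) + cos φ₁ · cos φ₂ · sin²(Δλ/2) = 0.346906.
c = 2·atan2(√a, √(1−a)) = 1.25961 rad → d = 6371·c ≈ 8024.97 km.

8025 km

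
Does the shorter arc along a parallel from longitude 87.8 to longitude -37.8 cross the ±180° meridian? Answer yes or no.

Signed shortest Δλ = ((-37.8 − 87.8 + 180) mod 360) − 180 = -125.6°.
Going west by 125.6° from +87.8° reaches -37.8° without touching 180°.

No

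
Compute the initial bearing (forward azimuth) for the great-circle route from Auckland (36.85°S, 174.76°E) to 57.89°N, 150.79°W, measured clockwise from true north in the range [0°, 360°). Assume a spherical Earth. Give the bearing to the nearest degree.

18°

Δλ = -150.79 − 174.76 = -325.55°; wrapped into (−180°, 180°]: 34.45°.
θ = atan2( sin Δλ · cos φ₂ , cos φ₁ · sin φ₂ − sin φ₁ · cos φ₂ · cos Δλ )
  = atan2(0.30069, 0.94067) = 17.727° → normalised to [0°, 360°): 17.727°.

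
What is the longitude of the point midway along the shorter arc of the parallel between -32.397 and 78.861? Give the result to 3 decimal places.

Signed shortest Δλ from -32.397° to +78.861° is +111.258°.
Midpoint longitude = -32.397° + (+111.258°)/2 = -32.397° + 55.629° = +23.232°.

+23.232°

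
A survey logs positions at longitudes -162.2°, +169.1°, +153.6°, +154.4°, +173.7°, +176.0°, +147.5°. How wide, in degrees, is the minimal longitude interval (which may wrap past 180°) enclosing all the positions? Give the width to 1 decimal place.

Sort the longitudes: -162.2°, +147.5°, +153.6°, +154.4°, +169.1°, +173.7°, +176.0°.
Eastward gaps between consecutive values (wrapping around): 309.7°, 6.1°, 0.8°, 14.7°, 4.6°, 2.3°, 21.8°.
Largest gap = 309.7° ⇒ minimal covering band is its complement: 360° − 309.7° = 50.3°.
Band runs from +147.5° eastward to -162.2°, crossing the antimeridian.

50.3°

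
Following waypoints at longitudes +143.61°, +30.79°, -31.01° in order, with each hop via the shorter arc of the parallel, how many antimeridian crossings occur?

0

Leg 1: +143.61° → +30.79°, shortest Δλ = -112.82° (west) — does not cross 180°.
Leg 2: +30.79° → -31.01°, shortest Δλ = -61.8° (west) — does not cross 180°.
Total crossings: 0.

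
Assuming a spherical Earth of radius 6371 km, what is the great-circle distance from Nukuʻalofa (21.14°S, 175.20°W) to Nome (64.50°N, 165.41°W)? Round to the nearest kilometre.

Δλ = -165.41 − -175.20 = 9.79°.
Δφ = 64.50 − -21.14 = 85.64°.
a = sin²(Δφ/2) + cos φ₁ · cos φ₂ · sin²(Δλ/2) = 0.464912.
c = 2·atan2(√a, √(1−a)) = 1.50056 rad → d = 6371·c ≈ 9560.09 km.

9560 km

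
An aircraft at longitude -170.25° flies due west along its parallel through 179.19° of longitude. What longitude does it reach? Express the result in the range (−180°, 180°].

+10.56°

Start at -170.25°; shift −179.19° → -349.44°.
-349.44° lies outside (−180°, 180°]; add 360° → +10.56°.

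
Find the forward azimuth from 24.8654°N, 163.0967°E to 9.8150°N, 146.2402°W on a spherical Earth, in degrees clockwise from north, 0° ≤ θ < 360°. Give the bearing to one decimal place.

Δλ = -146.2402 − 163.0967 = -309.3369°; wrapped into (−180°, 180°]: 50.6631°.
θ = atan2( sin Δλ · cos φ₂ , cos φ₁ · sin φ₂ − sin φ₁ · cos φ₂ · cos Δλ )
  = atan2(0.76211, -0.10797) = 98.064° → normalised to [0°, 360°): 98.064°.

98.1°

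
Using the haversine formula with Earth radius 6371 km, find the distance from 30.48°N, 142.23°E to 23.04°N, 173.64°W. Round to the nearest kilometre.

Δλ = -173.64 − 142.23 = -315.87°; wrapped into (−180°, 180°]: 44.13°.
Δφ = 23.04 − 30.48 = -7.44°.
a = sin²(Δφ/2) + cos φ₁ · cos φ₂ · sin²(Δλ/2) = 0.116126.
c = 2·atan2(√a, √(1−a)) = 0.69548 rad → d = 6371·c ≈ 4430.88 km.

4431 km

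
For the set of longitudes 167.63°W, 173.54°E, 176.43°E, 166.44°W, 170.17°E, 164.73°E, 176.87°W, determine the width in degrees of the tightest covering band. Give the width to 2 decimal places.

28.83°

Sort the longitudes: -176.87°, -167.63°, -166.44°, +164.73°, +170.17°, +173.54°, +176.43°.
Eastward gaps between consecutive values (wrapping around): 9.24°, 1.19°, 331.17°, 5.44°, 3.37°, 2.89°, 6.70°.
Largest gap = 331.17° ⇒ minimal covering band is its complement: 360° − 331.17° = 28.83°.
Band runs from +164.73° eastward to -166.44°, crossing the antimeridian.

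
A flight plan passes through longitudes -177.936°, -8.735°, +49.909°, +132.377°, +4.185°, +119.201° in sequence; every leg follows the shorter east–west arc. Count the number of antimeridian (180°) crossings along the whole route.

0

Leg 1: -177.936° → -8.735°, shortest Δλ = 169.201° (east) — does not cross 180°.
Leg 2: -8.735° → +49.909°, shortest Δλ = 58.644° (east) — does not cross 180°.
Leg 3: +49.909° → +132.377°, shortest Δλ = 82.468° (east) — does not cross 180°.
Leg 4: +132.377° → +4.185°, shortest Δλ = -128.192° (west) — does not cross 180°.
Leg 5: +4.185° → +119.201°, shortest Δλ = 115.016° (east) — does not cross 180°.
Total crossings: 0.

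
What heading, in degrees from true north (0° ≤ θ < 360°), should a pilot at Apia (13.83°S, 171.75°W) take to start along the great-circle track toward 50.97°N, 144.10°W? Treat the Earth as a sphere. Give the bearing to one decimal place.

18.2°

Δλ = -144.10 − -171.75 = 27.65°.
θ = atan2( sin Δλ · cos φ₂ , cos φ₁ · sin φ₂ − sin φ₁ · cos φ₂ · cos Δλ )
  = atan2(0.29224, 0.88764) = 18.223° → normalised to [0°, 360°): 18.223°.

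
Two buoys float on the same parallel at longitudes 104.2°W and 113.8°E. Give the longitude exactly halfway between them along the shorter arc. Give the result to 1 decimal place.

Signed shortest Δλ from -104.2° to +113.8° is -142.0°.
Midpoint longitude = -104.2° + (-142.0°)/2 = -104.2° − 71.0° = -175.2°.
(The naïve average (-104.2 + +113.8)/2 = 4.8° is on the wrong side of the globe.)

175.2°W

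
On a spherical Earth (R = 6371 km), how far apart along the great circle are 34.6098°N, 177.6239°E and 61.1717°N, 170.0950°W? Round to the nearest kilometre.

Δλ = -170.0950 − 177.6239 = -347.7189°; wrapped into (−180°, 180°]: 12.2811°.
Δφ = 61.1717 − 34.6098 = 26.5619°.
a = sin²(Δφ/2) + cos φ₁ · cos φ₂ · sin²(Δλ/2) = 0.057315.
c = 2·atan2(√a, √(1−a)) = 0.48351 rad → d = 6371·c ≈ 3080.42 km.

3080 km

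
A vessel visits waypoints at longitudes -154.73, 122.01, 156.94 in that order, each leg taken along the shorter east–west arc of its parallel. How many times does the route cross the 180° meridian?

1

Leg 1: -154.73° → +122.01°, shortest Δλ = -83.26° (west) — crosses 180°.
Leg 2: +122.01° → +156.94°, shortest Δλ = 34.93° (east) — does not cross 180°.
Total crossings: 1.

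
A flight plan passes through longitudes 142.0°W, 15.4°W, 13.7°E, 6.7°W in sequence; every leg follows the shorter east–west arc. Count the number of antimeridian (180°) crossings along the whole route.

Leg 1: -142.0° → -15.4°, shortest Δλ = 126.6° (east) — does not cross 180°.
Leg 2: -15.4° → +13.7°, shortest Δλ = 29.1° (east) — does not cross 180°.
Leg 3: +13.7° → -6.7°, shortest Δλ = -20.4° (west) — does not cross 180°.
Total crossings: 0.

0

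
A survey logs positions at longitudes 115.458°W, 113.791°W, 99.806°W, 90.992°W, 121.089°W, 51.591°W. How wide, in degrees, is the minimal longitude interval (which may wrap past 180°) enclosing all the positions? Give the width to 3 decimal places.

69.498°

Sort the longitudes: -121.089°, -115.458°, -113.791°, -99.806°, -90.992°, -51.591°.
Eastward gaps between consecutive values (wrapping around): 5.631°, 1.667°, 13.985°, 8.814°, 39.401°, 290.502°.
Largest gap = 290.502° ⇒ minimal covering band is its complement: 360° − 290.502° = 69.498°.
Band runs from -121.089° eastward to -51.591°.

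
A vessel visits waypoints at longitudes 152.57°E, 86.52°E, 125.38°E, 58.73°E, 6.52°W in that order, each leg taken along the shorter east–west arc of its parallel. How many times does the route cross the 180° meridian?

0

Leg 1: +152.57° → +86.52°, shortest Δλ = -66.05° (west) — does not cross 180°.
Leg 2: +86.52° → +125.38°, shortest Δλ = 38.86° (east) — does not cross 180°.
Leg 3: +125.38° → +58.73°, shortest Δλ = -66.65° (west) — does not cross 180°.
Leg 4: +58.73° → -6.52°, shortest Δλ = -65.25° (west) — does not cross 180°.
Total crossings: 0.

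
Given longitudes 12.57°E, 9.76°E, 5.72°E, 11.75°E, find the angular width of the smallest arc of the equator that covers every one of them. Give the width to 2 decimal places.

Sort the longitudes: +5.72°, +9.76°, +11.75°, +12.57°.
Eastward gaps between consecutive values (wrapping around): 4.04°, 1.99°, 0.82°, 353.15°.
Largest gap = 353.15° ⇒ minimal covering band is its complement: 360° − 353.15° = 6.85°.
Band runs from +5.72° eastward to +12.57°.

6.85°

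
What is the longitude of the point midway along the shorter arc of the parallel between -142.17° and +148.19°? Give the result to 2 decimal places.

Signed shortest Δλ from -142.17° to +148.19° is -69.64°.
Midpoint longitude = -142.17° + (-69.64°)/2 = -142.17° − 34.82° = -176.99°.
(The naïve average (-142.17 + +148.19)/2 = 3.01° is on the wrong side of the globe.)

-176.99°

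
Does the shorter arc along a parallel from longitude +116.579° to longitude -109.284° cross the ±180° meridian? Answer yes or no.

Naïve |-109.284 − 116.579| = 225.863° > 180°, so the shorter arc goes the other way round — across 180°.
Signed shortest Δλ = ((-109.284 − 116.579 + 180) mod 360) − 180 = 134.137°.
Going east by 134.137° from +116.579° passes through 180° before reaching -109.284°.

Yes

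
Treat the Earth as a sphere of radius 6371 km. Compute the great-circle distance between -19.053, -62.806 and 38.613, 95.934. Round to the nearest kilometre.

17027 km

Δλ = 95.934 − -62.806 = 158.740°.
Δφ = 38.613 − -19.053 = 57.666°.
a = sin²(Δφ/2) + cos φ₁ · cos φ₂ · sin²(Δλ/2) = 0.946014.
c = 2·atan2(√a, √(1−a)) = 2.67261 rad → d = 6371·c ≈ 17027.18 km.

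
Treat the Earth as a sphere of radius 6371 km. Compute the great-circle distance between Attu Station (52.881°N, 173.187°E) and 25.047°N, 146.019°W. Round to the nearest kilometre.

Δλ = -146.019 − 173.187 = -319.206°; wrapped into (−180°, 180°]: 40.794°.
Δφ = 25.047 − 52.881 = -27.834°.
a = sin²(Δφ/2) + cos φ₁ · cos φ₂ · sin²(Δλ/2) = 0.124257.
c = 2·atan2(√a, √(1−a)) = 0.72049 rad → d = 6371·c ≈ 4590.22 km.

4590 km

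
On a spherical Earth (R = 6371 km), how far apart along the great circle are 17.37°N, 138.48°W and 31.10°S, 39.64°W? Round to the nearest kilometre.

11814 km

Δλ = -39.64 − -138.48 = 98.84°.
Δφ = -31.10 − 17.37 = -48.47°.
a = sin²(Δφ/2) + cos φ₁ · cos φ₂ · sin²(Δλ/2) = 0.639897.
c = 2·atan2(√a, √(1−a)) = 1.85437 rad → d = 6371·c ≈ 11814.22 km.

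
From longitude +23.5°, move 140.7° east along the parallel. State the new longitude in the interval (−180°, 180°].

Start at +23.5°; shift +140.7° → +164.2°.
+164.2° already lies in (−180°, 180°].

+164.2°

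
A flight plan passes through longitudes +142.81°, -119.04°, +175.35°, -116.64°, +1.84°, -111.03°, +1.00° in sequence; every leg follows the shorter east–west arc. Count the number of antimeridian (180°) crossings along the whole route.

Leg 1: +142.81° → -119.04°, shortest Δλ = 98.15° (east) — crosses 180°.
Leg 2: -119.04° → +175.35°, shortest Δλ = -65.61° (west) — crosses 180°.
Leg 3: +175.35° → -116.64°, shortest Δλ = 68.01° (east) — crosses 180°.
Leg 4: -116.64° → +1.84°, shortest Δλ = 118.48° (east) — does not cross 180°.
Leg 5: +1.84° → -111.03°, shortest Δλ = -112.87° (west) — does not cross 180°.
Leg 6: -111.03° → +1.00°, shortest Δλ = 112.03° (east) — does not cross 180°.
Total crossings: 3.

3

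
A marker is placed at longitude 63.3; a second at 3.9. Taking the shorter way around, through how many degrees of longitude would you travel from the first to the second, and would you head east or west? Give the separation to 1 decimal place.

Raw difference: 3.9 − 63.3 = -59.4°.
Normalise into (−180°, 180°]: -59.4° stays -59.4°.
Negative ⇒ the second point lies to the west; separation 59.4°.

59.4° west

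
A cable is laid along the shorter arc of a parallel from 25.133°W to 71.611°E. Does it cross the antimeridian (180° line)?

Signed shortest Δλ = ((71.611 − -25.133 + 180) mod 360) − 180 = 96.744°.
Going east by 96.744° from -25.133° reaches +71.611° without touching 180°.

No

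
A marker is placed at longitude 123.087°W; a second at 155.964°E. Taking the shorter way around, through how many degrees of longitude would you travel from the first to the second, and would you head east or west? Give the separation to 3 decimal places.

Raw difference: 155.964 − -123.087 = 279.051°.
Normalise into (−180°, 180°]: 279.051° − 360° = -80.949°.
Negative ⇒ the second point lies to the west; separation 80.949°.

80.949° west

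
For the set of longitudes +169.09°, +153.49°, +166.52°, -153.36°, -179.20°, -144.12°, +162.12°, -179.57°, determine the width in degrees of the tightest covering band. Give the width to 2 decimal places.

62.39°

Sort the longitudes: -179.57°, -179.20°, -153.36°, -144.12°, +153.49°, +162.12°, +166.52°, +169.09°.
Eastward gaps between consecutive values (wrapping around): 0.37°, 25.84°, 9.24°, 297.61°, 8.63°, 4.40°, 2.57°, 11.34°.
Largest gap = 297.61° ⇒ minimal covering band is its complement: 360° − 297.61° = 62.39°.
Band runs from +153.49° eastward to -144.12°, crossing the antimeridian.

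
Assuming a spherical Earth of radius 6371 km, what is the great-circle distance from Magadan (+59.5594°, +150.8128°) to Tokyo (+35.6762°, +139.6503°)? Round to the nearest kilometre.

2776 km

Δλ = 139.6503 − 150.8128 = -11.1625°.
Δφ = 35.6762 − 59.5594 = -23.8832°.
a = sin²(Δφ/2) + cos φ₁ · cos φ₂ · sin²(Δλ/2) = 0.046707.
c = 2·atan2(√a, √(1−a)) = 0.43567 rad → d = 6371·c ≈ 2775.66 km.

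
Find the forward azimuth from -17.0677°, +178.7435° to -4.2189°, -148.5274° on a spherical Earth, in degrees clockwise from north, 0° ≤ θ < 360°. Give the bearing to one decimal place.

71.9°

Δλ = -148.5274 − 178.7435 = -327.2709°; wrapped into (−180°, 180°]: 32.7291°.
θ = atan2( sin Δλ · cos φ₂ , cos φ₁ · sin φ₂ − sin φ₁ · cos φ₂ · cos Δλ )
  = atan2(0.53920, 0.17591) = 71.932° → normalised to [0°, 360°): 71.932°.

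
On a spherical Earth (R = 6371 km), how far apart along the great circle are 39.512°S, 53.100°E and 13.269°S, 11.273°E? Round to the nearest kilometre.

Δλ = 11.273 − 53.100 = -41.827°.
Δφ = -13.269 − -39.512 = 26.243°.
a = sin²(Δφ/2) + cos φ₁ · cos φ₂ · sin²(Δλ/2) = 0.147215.
c = 2·atan2(√a, √(1−a)) = 0.78757 rad → d = 6371·c ≈ 5017.60 km.

5018 km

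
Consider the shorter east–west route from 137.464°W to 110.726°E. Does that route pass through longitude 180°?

Yes

Naïve |110.726 − -137.464| = 248.19° > 180°, so the shorter arc goes the other way round — across 180°.
Signed shortest Δλ = ((110.726 − -137.464 + 180) mod 360) − 180 = -111.81°.
Going west by 111.81° from -137.464° passes through 180° before reaching +110.726°.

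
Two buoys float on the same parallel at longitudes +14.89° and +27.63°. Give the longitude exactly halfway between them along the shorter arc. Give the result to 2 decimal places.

+21.26°

Signed shortest Δλ from +14.89° to +27.63° is +12.74°.
Midpoint longitude = +14.89° + (+12.74°)/2 = +14.89° + 6.37° = +21.26°.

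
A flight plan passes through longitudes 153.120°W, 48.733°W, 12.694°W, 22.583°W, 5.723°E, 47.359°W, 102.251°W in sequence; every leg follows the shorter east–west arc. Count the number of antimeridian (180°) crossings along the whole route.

0

Leg 1: -153.120° → -48.733°, shortest Δλ = 104.387° (east) — does not cross 180°.
Leg 2: -48.733° → -12.694°, shortest Δλ = 36.039° (east) — does not cross 180°.
Leg 3: -12.694° → -22.583°, shortest Δλ = -9.889° (west) — does not cross 180°.
Leg 4: -22.583° → +5.723°, shortest Δλ = 28.306° (east) — does not cross 180°.
Leg 5: +5.723° → -47.359°, shortest Δλ = -53.082° (west) — does not cross 180°.
Leg 6: -47.359° → -102.251°, shortest Δλ = -54.892° (west) — does not cross 180°.
Total crossings: 0.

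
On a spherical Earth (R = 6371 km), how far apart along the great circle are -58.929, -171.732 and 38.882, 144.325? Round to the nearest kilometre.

11607 km

Δλ = 144.325 − -171.732 = 316.057°; wrapped into (−180°, 180°]: -43.943°.
Δφ = 38.882 − -58.929 = 97.811°.
a = sin²(Δφ/2) + cos φ₁ · cos φ₂ · sin²(Δλ/2) = 0.624192.
c = 2·atan2(√a, √(1−a)) = 1.82181 rad → d = 6371·c ≈ 11606.74 km.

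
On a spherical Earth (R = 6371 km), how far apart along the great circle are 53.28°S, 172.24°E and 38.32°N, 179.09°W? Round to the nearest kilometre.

Δλ = -179.09 − 172.24 = -351.33°; wrapped into (−180°, 180°]: 8.67°.
Δφ = 38.32 − -53.28 = 91.60°.
a = sin²(Δφ/2) + cos φ₁ · cos φ₂ · sin²(Δλ/2) = 0.516641.
c = 2·atan2(√a, √(1−a)) = 1.60408 rad → d = 6371·c ≈ 10219.62 km.

10220 km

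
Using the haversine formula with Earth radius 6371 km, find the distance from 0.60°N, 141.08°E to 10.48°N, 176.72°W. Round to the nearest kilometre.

Δλ = -176.72 − 141.08 = -317.80°; wrapped into (−180°, 180°]: 42.20°.
Δφ = 10.48 − 0.60 = 9.88°.
a = sin²(Δφ/2) + cos φ₁ · cos φ₂ · sin²(Δλ/2) = 0.134844.
c = 2·atan2(√a, √(1−a)) = 0.75202 rad → d = 6371·c ≈ 4791.11 km.

4791 km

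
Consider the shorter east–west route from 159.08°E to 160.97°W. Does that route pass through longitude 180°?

Naïve |-160.97 − 159.08| = 320.05° > 180°, so the shorter arc goes the other way round — across 180°.
Signed shortest Δλ = ((-160.97 − 159.08 + 180) mod 360) − 180 = 39.95°.
Going east by 39.95° from +159.08° passes through 180° before reaching -160.97°.

Yes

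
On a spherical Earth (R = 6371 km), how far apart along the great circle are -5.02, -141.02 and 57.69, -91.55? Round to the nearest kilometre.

8252 km

Δλ = -91.55 − -141.02 = 49.47°.
Δφ = 57.69 − -5.02 = 62.71°.
a = sin²(Δφ/2) + cos φ₁ · cos φ₂ · sin²(Δλ/2) = 0.363972.
c = 2·atan2(√a, √(1−a)) = 1.29527 rad → d = 6371·c ≈ 8252.15 km.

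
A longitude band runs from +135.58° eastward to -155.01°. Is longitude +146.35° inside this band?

Band width going east from +135.58° to -155.01°: ((-155.01 − 135.58) mod 360) = 69.41°.
Offset of +146.35° east of the west edge: ((146.35 − 135.58) mod 360) = 10.77°.
10.77° ≤ 69.41° ⇒ inside.

Yes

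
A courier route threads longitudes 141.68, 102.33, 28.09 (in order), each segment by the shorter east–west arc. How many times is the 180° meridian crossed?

Leg 1: +141.68° → +102.33°, shortest Δλ = -39.35° (west) — does not cross 180°.
Leg 2: +102.33° → +28.09°, shortest Δλ = -74.24° (west) — does not cross 180°.
Total crossings: 0.

0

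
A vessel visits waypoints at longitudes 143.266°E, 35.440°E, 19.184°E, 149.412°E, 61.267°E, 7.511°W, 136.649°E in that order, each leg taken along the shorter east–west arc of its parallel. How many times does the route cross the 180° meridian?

Leg 1: +143.266° → +35.440°, shortest Δλ = -107.826° (west) — does not cross 180°.
Leg 2: +35.440° → +19.184°, shortest Δλ = -16.256° (west) — does not cross 180°.
Leg 3: +19.184° → +149.412°, shortest Δλ = 130.228° (east) — does not cross 180°.
Leg 4: +149.412° → +61.267°, shortest Δλ = -88.145° (west) — does not cross 180°.
Leg 5: +61.267° → -7.511°, shortest Δλ = -68.778° (west) — does not cross 180°.
Leg 6: -7.511° → +136.649°, shortest Δλ = 144.16° (east) — does not cross 180°.
Total crossings: 0.

0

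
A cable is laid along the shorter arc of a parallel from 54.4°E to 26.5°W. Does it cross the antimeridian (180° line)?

No

Signed shortest Δλ = ((-26.5 − 54.4 + 180) mod 360) − 180 = -80.9°.
Going west by 80.9° from +54.4° reaches -26.5° without touching 180°.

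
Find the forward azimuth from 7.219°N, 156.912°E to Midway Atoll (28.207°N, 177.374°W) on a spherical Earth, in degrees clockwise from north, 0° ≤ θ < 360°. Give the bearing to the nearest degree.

46°

Δλ = -177.374 − 156.912 = -334.286°; wrapped into (−180°, 180°]: 25.714°.
θ = atan2( sin Δλ · cos φ₂ , cos φ₁ · sin φ₂ − sin φ₁ · cos φ₂ · cos Δλ )
  = atan2(0.38235, 0.36914) = 46.007° → normalised to [0°, 360°): 46.007°.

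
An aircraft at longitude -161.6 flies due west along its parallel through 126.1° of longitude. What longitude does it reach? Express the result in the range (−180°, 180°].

Start at -161.6°; shift −126.1° → -287.7°.
-287.7° lies outside (−180°, 180°]; add 360° → +72.3°.

+72.3°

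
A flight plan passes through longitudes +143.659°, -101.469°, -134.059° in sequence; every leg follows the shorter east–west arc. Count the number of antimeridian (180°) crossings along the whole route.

Leg 1: +143.659° → -101.469°, shortest Δλ = 114.872° (east) — crosses 180°.
Leg 2: -101.469° → -134.059°, shortest Δλ = -32.59° (west) — does not cross 180°.
Total crossings: 1.

1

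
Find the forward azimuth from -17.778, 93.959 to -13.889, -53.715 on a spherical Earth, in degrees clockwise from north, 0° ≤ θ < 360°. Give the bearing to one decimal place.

227.3°

Δλ = -53.715 − 93.959 = -147.674°.
θ = atan2( sin Δλ · cos φ₂ , cos φ₁ · sin φ₂ − sin φ₁ · cos φ₂ · cos Δλ )
  = atan2(-0.51910, -0.47904) = -132.702° → normalised to [0°, 360°): 227.298°.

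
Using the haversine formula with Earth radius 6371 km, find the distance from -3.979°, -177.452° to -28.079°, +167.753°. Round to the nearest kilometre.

Δλ = 167.753 − -177.452 = 345.205°; wrapped into (−180°, 180°]: -14.795°.
Δφ = -28.079 − -3.979 = -24.100°.
a = sin²(Δφ/2) + cos φ₁ · cos φ₂ · sin²(Δλ/2) = 0.058174.
c = 2·atan2(√a, √(1−a)) = 0.48719 rad → d = 6371·c ≈ 3103.88 km.

3104 km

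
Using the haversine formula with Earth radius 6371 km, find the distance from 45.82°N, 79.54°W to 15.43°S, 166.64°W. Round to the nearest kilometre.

Δλ = -166.64 − -79.54 = -87.10°.
Δφ = -15.43 − 45.82 = -61.25°.
a = sin²(Δφ/2) + cos φ₁ · cos φ₂ · sin²(Δλ/2) = 0.578409.
c = 2·atan2(√a, √(1−a)) = 1.72826 rad → d = 6371·c ≈ 11010.78 km.

11011 km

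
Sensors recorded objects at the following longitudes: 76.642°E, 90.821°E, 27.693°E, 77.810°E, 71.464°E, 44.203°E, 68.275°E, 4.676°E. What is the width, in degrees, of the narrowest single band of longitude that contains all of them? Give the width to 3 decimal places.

Sort the longitudes: +4.676°, +27.693°, +44.203°, +68.275°, +71.464°, +76.642°, +77.810°, +90.821°.
Eastward gaps between consecutive values (wrapping around): 23.017°, 16.510°, 24.072°, 3.189°, 5.178°, 1.168°, 13.011°, 273.855°.
Largest gap = 273.855° ⇒ minimal covering band is its complement: 360° − 273.855° = 86.145°.
Band runs from +4.676° eastward to +90.821°.

86.145°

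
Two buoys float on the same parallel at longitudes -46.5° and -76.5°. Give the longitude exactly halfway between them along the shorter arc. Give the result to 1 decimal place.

-61.5°

Signed shortest Δλ from -46.5° to -76.5° is -30.0°.
Midpoint longitude = -46.5° + (-30.0°)/2 = -46.5° − 15.0° = -61.5°.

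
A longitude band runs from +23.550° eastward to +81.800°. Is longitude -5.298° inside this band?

Band width going east from +23.550° to +81.800°: ((81.800 − 23.550) mod 360) = 58.250°.
Offset of -5.298° east of the west edge: ((-5.298 − 23.550) mod 360) = 331.152°.
331.152° > 58.250° ⇒ outside.

No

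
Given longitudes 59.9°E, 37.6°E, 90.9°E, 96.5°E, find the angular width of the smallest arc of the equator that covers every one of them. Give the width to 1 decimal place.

Sort the longitudes: +37.6°, +59.9°, +90.9°, +96.5°.
Eastward gaps between consecutive values (wrapping around): 22.3°, 31.0°, 5.6°, 301.1°.
Largest gap = 301.1° ⇒ minimal covering band is its complement: 360° − 301.1° = 58.9°.
Band runs from +37.6° eastward to +96.5°.

58.9°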